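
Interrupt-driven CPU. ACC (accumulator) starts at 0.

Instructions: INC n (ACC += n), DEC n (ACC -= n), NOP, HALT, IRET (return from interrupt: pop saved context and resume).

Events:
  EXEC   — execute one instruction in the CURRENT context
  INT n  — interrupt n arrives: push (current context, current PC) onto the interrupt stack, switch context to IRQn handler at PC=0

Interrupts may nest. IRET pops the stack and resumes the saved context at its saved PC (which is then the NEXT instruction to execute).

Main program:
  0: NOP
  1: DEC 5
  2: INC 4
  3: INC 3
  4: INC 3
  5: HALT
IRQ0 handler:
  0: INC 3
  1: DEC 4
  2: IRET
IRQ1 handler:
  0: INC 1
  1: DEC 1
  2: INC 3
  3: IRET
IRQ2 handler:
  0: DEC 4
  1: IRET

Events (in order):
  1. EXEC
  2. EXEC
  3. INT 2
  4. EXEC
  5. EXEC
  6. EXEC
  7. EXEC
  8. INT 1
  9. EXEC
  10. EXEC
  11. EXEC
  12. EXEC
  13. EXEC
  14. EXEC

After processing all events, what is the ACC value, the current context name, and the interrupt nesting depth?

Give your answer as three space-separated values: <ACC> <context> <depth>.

Answer: 4 MAIN 0

Derivation:
Event 1 (EXEC): [MAIN] PC=0: NOP
Event 2 (EXEC): [MAIN] PC=1: DEC 5 -> ACC=-5
Event 3 (INT 2): INT 2 arrives: push (MAIN, PC=2), enter IRQ2 at PC=0 (depth now 1)
Event 4 (EXEC): [IRQ2] PC=0: DEC 4 -> ACC=-9
Event 5 (EXEC): [IRQ2] PC=1: IRET -> resume MAIN at PC=2 (depth now 0)
Event 6 (EXEC): [MAIN] PC=2: INC 4 -> ACC=-5
Event 7 (EXEC): [MAIN] PC=3: INC 3 -> ACC=-2
Event 8 (INT 1): INT 1 arrives: push (MAIN, PC=4), enter IRQ1 at PC=0 (depth now 1)
Event 9 (EXEC): [IRQ1] PC=0: INC 1 -> ACC=-1
Event 10 (EXEC): [IRQ1] PC=1: DEC 1 -> ACC=-2
Event 11 (EXEC): [IRQ1] PC=2: INC 3 -> ACC=1
Event 12 (EXEC): [IRQ1] PC=3: IRET -> resume MAIN at PC=4 (depth now 0)
Event 13 (EXEC): [MAIN] PC=4: INC 3 -> ACC=4
Event 14 (EXEC): [MAIN] PC=5: HALT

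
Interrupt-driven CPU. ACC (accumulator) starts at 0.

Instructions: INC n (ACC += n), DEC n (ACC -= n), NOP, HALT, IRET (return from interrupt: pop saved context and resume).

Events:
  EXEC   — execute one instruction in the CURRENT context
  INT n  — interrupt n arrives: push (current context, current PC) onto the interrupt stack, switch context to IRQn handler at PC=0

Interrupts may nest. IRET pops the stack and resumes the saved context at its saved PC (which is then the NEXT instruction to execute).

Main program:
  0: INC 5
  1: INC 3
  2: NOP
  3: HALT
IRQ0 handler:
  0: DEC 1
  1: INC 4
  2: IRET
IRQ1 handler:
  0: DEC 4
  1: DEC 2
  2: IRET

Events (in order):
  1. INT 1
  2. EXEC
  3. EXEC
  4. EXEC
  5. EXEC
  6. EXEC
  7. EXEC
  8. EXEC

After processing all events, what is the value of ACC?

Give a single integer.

Answer: 2

Derivation:
Event 1 (INT 1): INT 1 arrives: push (MAIN, PC=0), enter IRQ1 at PC=0 (depth now 1)
Event 2 (EXEC): [IRQ1] PC=0: DEC 4 -> ACC=-4
Event 3 (EXEC): [IRQ1] PC=1: DEC 2 -> ACC=-6
Event 4 (EXEC): [IRQ1] PC=2: IRET -> resume MAIN at PC=0 (depth now 0)
Event 5 (EXEC): [MAIN] PC=0: INC 5 -> ACC=-1
Event 6 (EXEC): [MAIN] PC=1: INC 3 -> ACC=2
Event 7 (EXEC): [MAIN] PC=2: NOP
Event 8 (EXEC): [MAIN] PC=3: HALT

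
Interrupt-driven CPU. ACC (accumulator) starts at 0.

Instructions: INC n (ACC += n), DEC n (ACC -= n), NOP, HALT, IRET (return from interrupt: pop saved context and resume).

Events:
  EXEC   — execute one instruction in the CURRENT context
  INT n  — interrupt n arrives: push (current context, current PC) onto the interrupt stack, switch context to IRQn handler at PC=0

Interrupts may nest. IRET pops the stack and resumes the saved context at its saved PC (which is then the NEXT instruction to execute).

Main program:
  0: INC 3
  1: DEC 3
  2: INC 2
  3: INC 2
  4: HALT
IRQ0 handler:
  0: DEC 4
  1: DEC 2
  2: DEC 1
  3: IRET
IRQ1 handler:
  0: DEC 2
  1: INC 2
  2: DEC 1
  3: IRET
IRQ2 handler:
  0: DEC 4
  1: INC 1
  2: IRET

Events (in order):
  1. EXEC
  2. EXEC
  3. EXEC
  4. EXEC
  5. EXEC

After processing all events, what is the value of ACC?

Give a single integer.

Event 1 (EXEC): [MAIN] PC=0: INC 3 -> ACC=3
Event 2 (EXEC): [MAIN] PC=1: DEC 3 -> ACC=0
Event 3 (EXEC): [MAIN] PC=2: INC 2 -> ACC=2
Event 4 (EXEC): [MAIN] PC=3: INC 2 -> ACC=4
Event 5 (EXEC): [MAIN] PC=4: HALT

Answer: 4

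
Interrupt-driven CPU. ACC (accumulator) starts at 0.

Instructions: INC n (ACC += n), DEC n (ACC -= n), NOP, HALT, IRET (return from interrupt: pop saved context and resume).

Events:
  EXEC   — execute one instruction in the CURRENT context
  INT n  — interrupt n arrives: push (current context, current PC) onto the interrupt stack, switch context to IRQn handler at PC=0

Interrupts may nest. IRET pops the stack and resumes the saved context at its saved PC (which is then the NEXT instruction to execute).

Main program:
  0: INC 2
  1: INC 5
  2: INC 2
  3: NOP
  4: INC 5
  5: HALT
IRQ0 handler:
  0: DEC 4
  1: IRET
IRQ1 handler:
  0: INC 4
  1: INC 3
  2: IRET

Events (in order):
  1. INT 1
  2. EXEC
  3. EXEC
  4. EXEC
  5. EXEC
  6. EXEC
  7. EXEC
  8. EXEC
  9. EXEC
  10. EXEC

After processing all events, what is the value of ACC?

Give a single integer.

Answer: 21

Derivation:
Event 1 (INT 1): INT 1 arrives: push (MAIN, PC=0), enter IRQ1 at PC=0 (depth now 1)
Event 2 (EXEC): [IRQ1] PC=0: INC 4 -> ACC=4
Event 3 (EXEC): [IRQ1] PC=1: INC 3 -> ACC=7
Event 4 (EXEC): [IRQ1] PC=2: IRET -> resume MAIN at PC=0 (depth now 0)
Event 5 (EXEC): [MAIN] PC=0: INC 2 -> ACC=9
Event 6 (EXEC): [MAIN] PC=1: INC 5 -> ACC=14
Event 7 (EXEC): [MAIN] PC=2: INC 2 -> ACC=16
Event 8 (EXEC): [MAIN] PC=3: NOP
Event 9 (EXEC): [MAIN] PC=4: INC 5 -> ACC=21
Event 10 (EXEC): [MAIN] PC=5: HALT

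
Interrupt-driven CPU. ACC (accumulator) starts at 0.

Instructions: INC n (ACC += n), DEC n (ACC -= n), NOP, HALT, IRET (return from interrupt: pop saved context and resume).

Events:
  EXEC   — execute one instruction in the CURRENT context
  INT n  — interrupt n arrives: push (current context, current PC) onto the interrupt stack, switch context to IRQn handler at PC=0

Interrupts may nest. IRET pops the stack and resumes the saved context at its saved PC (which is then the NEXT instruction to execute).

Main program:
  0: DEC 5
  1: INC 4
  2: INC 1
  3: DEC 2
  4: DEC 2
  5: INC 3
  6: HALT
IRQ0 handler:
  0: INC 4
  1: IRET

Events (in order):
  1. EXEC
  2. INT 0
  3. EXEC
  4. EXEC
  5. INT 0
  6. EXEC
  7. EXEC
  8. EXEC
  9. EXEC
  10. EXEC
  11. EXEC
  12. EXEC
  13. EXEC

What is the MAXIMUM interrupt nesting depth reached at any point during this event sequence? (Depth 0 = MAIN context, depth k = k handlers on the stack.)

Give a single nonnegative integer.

Event 1 (EXEC): [MAIN] PC=0: DEC 5 -> ACC=-5 [depth=0]
Event 2 (INT 0): INT 0 arrives: push (MAIN, PC=1), enter IRQ0 at PC=0 (depth now 1) [depth=1]
Event 3 (EXEC): [IRQ0] PC=0: INC 4 -> ACC=-1 [depth=1]
Event 4 (EXEC): [IRQ0] PC=1: IRET -> resume MAIN at PC=1 (depth now 0) [depth=0]
Event 5 (INT 0): INT 0 arrives: push (MAIN, PC=1), enter IRQ0 at PC=0 (depth now 1) [depth=1]
Event 6 (EXEC): [IRQ0] PC=0: INC 4 -> ACC=3 [depth=1]
Event 7 (EXEC): [IRQ0] PC=1: IRET -> resume MAIN at PC=1 (depth now 0) [depth=0]
Event 8 (EXEC): [MAIN] PC=1: INC 4 -> ACC=7 [depth=0]
Event 9 (EXEC): [MAIN] PC=2: INC 1 -> ACC=8 [depth=0]
Event 10 (EXEC): [MAIN] PC=3: DEC 2 -> ACC=6 [depth=0]
Event 11 (EXEC): [MAIN] PC=4: DEC 2 -> ACC=4 [depth=0]
Event 12 (EXEC): [MAIN] PC=5: INC 3 -> ACC=7 [depth=0]
Event 13 (EXEC): [MAIN] PC=6: HALT [depth=0]
Max depth observed: 1

Answer: 1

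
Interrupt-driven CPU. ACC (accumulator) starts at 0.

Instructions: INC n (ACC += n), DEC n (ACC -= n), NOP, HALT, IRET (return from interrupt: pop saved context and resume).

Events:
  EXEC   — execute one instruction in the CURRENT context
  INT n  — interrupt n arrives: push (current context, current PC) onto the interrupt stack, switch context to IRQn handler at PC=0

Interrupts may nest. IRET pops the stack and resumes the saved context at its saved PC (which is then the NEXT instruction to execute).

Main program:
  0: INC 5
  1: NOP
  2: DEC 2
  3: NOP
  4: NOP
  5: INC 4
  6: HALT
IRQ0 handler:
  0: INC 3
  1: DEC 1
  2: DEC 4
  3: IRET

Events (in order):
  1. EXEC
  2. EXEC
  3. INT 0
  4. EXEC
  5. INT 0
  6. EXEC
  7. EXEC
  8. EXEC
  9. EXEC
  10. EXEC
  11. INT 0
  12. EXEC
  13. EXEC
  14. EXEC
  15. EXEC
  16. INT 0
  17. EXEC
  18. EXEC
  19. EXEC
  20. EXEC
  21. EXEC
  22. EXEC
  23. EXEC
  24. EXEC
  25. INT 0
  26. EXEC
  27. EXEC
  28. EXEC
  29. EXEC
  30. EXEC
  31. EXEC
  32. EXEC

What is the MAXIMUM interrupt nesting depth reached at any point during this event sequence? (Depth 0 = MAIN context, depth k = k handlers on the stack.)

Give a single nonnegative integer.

Event 1 (EXEC): [MAIN] PC=0: INC 5 -> ACC=5 [depth=0]
Event 2 (EXEC): [MAIN] PC=1: NOP [depth=0]
Event 3 (INT 0): INT 0 arrives: push (MAIN, PC=2), enter IRQ0 at PC=0 (depth now 1) [depth=1]
Event 4 (EXEC): [IRQ0] PC=0: INC 3 -> ACC=8 [depth=1]
Event 5 (INT 0): INT 0 arrives: push (IRQ0, PC=1), enter IRQ0 at PC=0 (depth now 2) [depth=2]
Event 6 (EXEC): [IRQ0] PC=0: INC 3 -> ACC=11 [depth=2]
Event 7 (EXEC): [IRQ0] PC=1: DEC 1 -> ACC=10 [depth=2]
Event 8 (EXEC): [IRQ0] PC=2: DEC 4 -> ACC=6 [depth=2]
Event 9 (EXEC): [IRQ0] PC=3: IRET -> resume IRQ0 at PC=1 (depth now 1) [depth=1]
Event 10 (EXEC): [IRQ0] PC=1: DEC 1 -> ACC=5 [depth=1]
Event 11 (INT 0): INT 0 arrives: push (IRQ0, PC=2), enter IRQ0 at PC=0 (depth now 2) [depth=2]
Event 12 (EXEC): [IRQ0] PC=0: INC 3 -> ACC=8 [depth=2]
Event 13 (EXEC): [IRQ0] PC=1: DEC 1 -> ACC=7 [depth=2]
Event 14 (EXEC): [IRQ0] PC=2: DEC 4 -> ACC=3 [depth=2]
Event 15 (EXEC): [IRQ0] PC=3: IRET -> resume IRQ0 at PC=2 (depth now 1) [depth=1]
Event 16 (INT 0): INT 0 arrives: push (IRQ0, PC=2), enter IRQ0 at PC=0 (depth now 2) [depth=2]
Event 17 (EXEC): [IRQ0] PC=0: INC 3 -> ACC=6 [depth=2]
Event 18 (EXEC): [IRQ0] PC=1: DEC 1 -> ACC=5 [depth=2]
Event 19 (EXEC): [IRQ0] PC=2: DEC 4 -> ACC=1 [depth=2]
Event 20 (EXEC): [IRQ0] PC=3: IRET -> resume IRQ0 at PC=2 (depth now 1) [depth=1]
Event 21 (EXEC): [IRQ0] PC=2: DEC 4 -> ACC=-3 [depth=1]
Event 22 (EXEC): [IRQ0] PC=3: IRET -> resume MAIN at PC=2 (depth now 0) [depth=0]
Event 23 (EXEC): [MAIN] PC=2: DEC 2 -> ACC=-5 [depth=0]
Event 24 (EXEC): [MAIN] PC=3: NOP [depth=0]
Event 25 (INT 0): INT 0 arrives: push (MAIN, PC=4), enter IRQ0 at PC=0 (depth now 1) [depth=1]
Event 26 (EXEC): [IRQ0] PC=0: INC 3 -> ACC=-2 [depth=1]
Event 27 (EXEC): [IRQ0] PC=1: DEC 1 -> ACC=-3 [depth=1]
Event 28 (EXEC): [IRQ0] PC=2: DEC 4 -> ACC=-7 [depth=1]
Event 29 (EXEC): [IRQ0] PC=3: IRET -> resume MAIN at PC=4 (depth now 0) [depth=0]
Event 30 (EXEC): [MAIN] PC=4: NOP [depth=0]
Event 31 (EXEC): [MAIN] PC=5: INC 4 -> ACC=-3 [depth=0]
Event 32 (EXEC): [MAIN] PC=6: HALT [depth=0]
Max depth observed: 2

Answer: 2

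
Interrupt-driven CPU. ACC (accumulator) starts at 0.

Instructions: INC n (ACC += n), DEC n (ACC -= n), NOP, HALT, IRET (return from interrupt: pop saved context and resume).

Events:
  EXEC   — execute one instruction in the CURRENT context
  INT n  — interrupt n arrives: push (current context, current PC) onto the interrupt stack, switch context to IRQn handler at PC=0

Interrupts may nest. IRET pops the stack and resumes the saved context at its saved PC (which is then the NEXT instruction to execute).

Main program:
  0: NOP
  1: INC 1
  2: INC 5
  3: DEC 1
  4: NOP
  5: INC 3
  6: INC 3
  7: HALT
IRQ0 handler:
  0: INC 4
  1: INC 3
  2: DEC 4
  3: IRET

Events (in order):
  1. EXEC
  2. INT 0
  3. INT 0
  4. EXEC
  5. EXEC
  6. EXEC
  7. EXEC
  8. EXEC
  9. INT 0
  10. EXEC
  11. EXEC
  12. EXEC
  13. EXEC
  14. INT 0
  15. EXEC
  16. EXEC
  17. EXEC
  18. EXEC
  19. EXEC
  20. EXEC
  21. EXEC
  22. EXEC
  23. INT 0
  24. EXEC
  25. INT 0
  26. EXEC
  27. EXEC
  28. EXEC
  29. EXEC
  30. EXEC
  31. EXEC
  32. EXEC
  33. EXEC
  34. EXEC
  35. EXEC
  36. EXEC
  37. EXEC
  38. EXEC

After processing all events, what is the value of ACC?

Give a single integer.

Answer: 29

Derivation:
Event 1 (EXEC): [MAIN] PC=0: NOP
Event 2 (INT 0): INT 0 arrives: push (MAIN, PC=1), enter IRQ0 at PC=0 (depth now 1)
Event 3 (INT 0): INT 0 arrives: push (IRQ0, PC=0), enter IRQ0 at PC=0 (depth now 2)
Event 4 (EXEC): [IRQ0] PC=0: INC 4 -> ACC=4
Event 5 (EXEC): [IRQ0] PC=1: INC 3 -> ACC=7
Event 6 (EXEC): [IRQ0] PC=2: DEC 4 -> ACC=3
Event 7 (EXEC): [IRQ0] PC=3: IRET -> resume IRQ0 at PC=0 (depth now 1)
Event 8 (EXEC): [IRQ0] PC=0: INC 4 -> ACC=7
Event 9 (INT 0): INT 0 arrives: push (IRQ0, PC=1), enter IRQ0 at PC=0 (depth now 2)
Event 10 (EXEC): [IRQ0] PC=0: INC 4 -> ACC=11
Event 11 (EXEC): [IRQ0] PC=1: INC 3 -> ACC=14
Event 12 (EXEC): [IRQ0] PC=2: DEC 4 -> ACC=10
Event 13 (EXEC): [IRQ0] PC=3: IRET -> resume IRQ0 at PC=1 (depth now 1)
Event 14 (INT 0): INT 0 arrives: push (IRQ0, PC=1), enter IRQ0 at PC=0 (depth now 2)
Event 15 (EXEC): [IRQ0] PC=0: INC 4 -> ACC=14
Event 16 (EXEC): [IRQ0] PC=1: INC 3 -> ACC=17
Event 17 (EXEC): [IRQ0] PC=2: DEC 4 -> ACC=13
Event 18 (EXEC): [IRQ0] PC=3: IRET -> resume IRQ0 at PC=1 (depth now 1)
Event 19 (EXEC): [IRQ0] PC=1: INC 3 -> ACC=16
Event 20 (EXEC): [IRQ0] PC=2: DEC 4 -> ACC=12
Event 21 (EXEC): [IRQ0] PC=3: IRET -> resume MAIN at PC=1 (depth now 0)
Event 22 (EXEC): [MAIN] PC=1: INC 1 -> ACC=13
Event 23 (INT 0): INT 0 arrives: push (MAIN, PC=2), enter IRQ0 at PC=0 (depth now 1)
Event 24 (EXEC): [IRQ0] PC=0: INC 4 -> ACC=17
Event 25 (INT 0): INT 0 arrives: push (IRQ0, PC=1), enter IRQ0 at PC=0 (depth now 2)
Event 26 (EXEC): [IRQ0] PC=0: INC 4 -> ACC=21
Event 27 (EXEC): [IRQ0] PC=1: INC 3 -> ACC=24
Event 28 (EXEC): [IRQ0] PC=2: DEC 4 -> ACC=20
Event 29 (EXEC): [IRQ0] PC=3: IRET -> resume IRQ0 at PC=1 (depth now 1)
Event 30 (EXEC): [IRQ0] PC=1: INC 3 -> ACC=23
Event 31 (EXEC): [IRQ0] PC=2: DEC 4 -> ACC=19
Event 32 (EXEC): [IRQ0] PC=3: IRET -> resume MAIN at PC=2 (depth now 0)
Event 33 (EXEC): [MAIN] PC=2: INC 5 -> ACC=24
Event 34 (EXEC): [MAIN] PC=3: DEC 1 -> ACC=23
Event 35 (EXEC): [MAIN] PC=4: NOP
Event 36 (EXEC): [MAIN] PC=5: INC 3 -> ACC=26
Event 37 (EXEC): [MAIN] PC=6: INC 3 -> ACC=29
Event 38 (EXEC): [MAIN] PC=7: HALT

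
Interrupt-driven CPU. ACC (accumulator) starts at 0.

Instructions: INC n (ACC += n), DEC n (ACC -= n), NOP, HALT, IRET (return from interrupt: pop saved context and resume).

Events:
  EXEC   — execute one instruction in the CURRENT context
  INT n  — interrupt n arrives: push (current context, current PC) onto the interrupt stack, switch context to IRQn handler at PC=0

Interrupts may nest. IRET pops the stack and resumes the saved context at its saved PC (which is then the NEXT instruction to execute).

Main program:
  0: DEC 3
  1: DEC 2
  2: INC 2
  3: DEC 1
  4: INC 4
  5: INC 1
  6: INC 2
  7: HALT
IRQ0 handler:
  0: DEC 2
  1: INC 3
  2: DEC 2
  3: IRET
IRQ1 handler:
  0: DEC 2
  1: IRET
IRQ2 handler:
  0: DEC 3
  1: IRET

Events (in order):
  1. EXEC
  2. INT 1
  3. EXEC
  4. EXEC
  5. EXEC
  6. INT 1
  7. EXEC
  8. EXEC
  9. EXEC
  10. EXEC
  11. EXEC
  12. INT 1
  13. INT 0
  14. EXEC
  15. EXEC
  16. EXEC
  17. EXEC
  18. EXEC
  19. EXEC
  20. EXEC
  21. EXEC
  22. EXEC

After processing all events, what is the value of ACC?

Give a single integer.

Event 1 (EXEC): [MAIN] PC=0: DEC 3 -> ACC=-3
Event 2 (INT 1): INT 1 arrives: push (MAIN, PC=1), enter IRQ1 at PC=0 (depth now 1)
Event 3 (EXEC): [IRQ1] PC=0: DEC 2 -> ACC=-5
Event 4 (EXEC): [IRQ1] PC=1: IRET -> resume MAIN at PC=1 (depth now 0)
Event 5 (EXEC): [MAIN] PC=1: DEC 2 -> ACC=-7
Event 6 (INT 1): INT 1 arrives: push (MAIN, PC=2), enter IRQ1 at PC=0 (depth now 1)
Event 7 (EXEC): [IRQ1] PC=0: DEC 2 -> ACC=-9
Event 8 (EXEC): [IRQ1] PC=1: IRET -> resume MAIN at PC=2 (depth now 0)
Event 9 (EXEC): [MAIN] PC=2: INC 2 -> ACC=-7
Event 10 (EXEC): [MAIN] PC=3: DEC 1 -> ACC=-8
Event 11 (EXEC): [MAIN] PC=4: INC 4 -> ACC=-4
Event 12 (INT 1): INT 1 arrives: push (MAIN, PC=5), enter IRQ1 at PC=0 (depth now 1)
Event 13 (INT 0): INT 0 arrives: push (IRQ1, PC=0), enter IRQ0 at PC=0 (depth now 2)
Event 14 (EXEC): [IRQ0] PC=0: DEC 2 -> ACC=-6
Event 15 (EXEC): [IRQ0] PC=1: INC 3 -> ACC=-3
Event 16 (EXEC): [IRQ0] PC=2: DEC 2 -> ACC=-5
Event 17 (EXEC): [IRQ0] PC=3: IRET -> resume IRQ1 at PC=0 (depth now 1)
Event 18 (EXEC): [IRQ1] PC=0: DEC 2 -> ACC=-7
Event 19 (EXEC): [IRQ1] PC=1: IRET -> resume MAIN at PC=5 (depth now 0)
Event 20 (EXEC): [MAIN] PC=5: INC 1 -> ACC=-6
Event 21 (EXEC): [MAIN] PC=6: INC 2 -> ACC=-4
Event 22 (EXEC): [MAIN] PC=7: HALT

Answer: -4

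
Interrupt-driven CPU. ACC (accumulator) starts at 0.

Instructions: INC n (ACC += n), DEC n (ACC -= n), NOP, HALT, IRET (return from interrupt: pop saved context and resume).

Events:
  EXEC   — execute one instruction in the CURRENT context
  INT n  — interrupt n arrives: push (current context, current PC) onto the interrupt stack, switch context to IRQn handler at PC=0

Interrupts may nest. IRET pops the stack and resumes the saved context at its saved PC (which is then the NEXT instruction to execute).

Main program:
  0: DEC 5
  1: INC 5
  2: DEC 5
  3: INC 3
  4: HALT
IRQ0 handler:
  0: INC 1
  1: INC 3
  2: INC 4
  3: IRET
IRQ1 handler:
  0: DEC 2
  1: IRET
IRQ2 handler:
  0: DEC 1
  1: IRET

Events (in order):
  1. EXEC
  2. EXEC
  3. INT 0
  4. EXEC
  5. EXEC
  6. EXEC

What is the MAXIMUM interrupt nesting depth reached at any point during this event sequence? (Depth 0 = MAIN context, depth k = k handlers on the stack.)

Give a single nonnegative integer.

Answer: 1

Derivation:
Event 1 (EXEC): [MAIN] PC=0: DEC 5 -> ACC=-5 [depth=0]
Event 2 (EXEC): [MAIN] PC=1: INC 5 -> ACC=0 [depth=0]
Event 3 (INT 0): INT 0 arrives: push (MAIN, PC=2), enter IRQ0 at PC=0 (depth now 1) [depth=1]
Event 4 (EXEC): [IRQ0] PC=0: INC 1 -> ACC=1 [depth=1]
Event 5 (EXEC): [IRQ0] PC=1: INC 3 -> ACC=4 [depth=1]
Event 6 (EXEC): [IRQ0] PC=2: INC 4 -> ACC=8 [depth=1]
Max depth observed: 1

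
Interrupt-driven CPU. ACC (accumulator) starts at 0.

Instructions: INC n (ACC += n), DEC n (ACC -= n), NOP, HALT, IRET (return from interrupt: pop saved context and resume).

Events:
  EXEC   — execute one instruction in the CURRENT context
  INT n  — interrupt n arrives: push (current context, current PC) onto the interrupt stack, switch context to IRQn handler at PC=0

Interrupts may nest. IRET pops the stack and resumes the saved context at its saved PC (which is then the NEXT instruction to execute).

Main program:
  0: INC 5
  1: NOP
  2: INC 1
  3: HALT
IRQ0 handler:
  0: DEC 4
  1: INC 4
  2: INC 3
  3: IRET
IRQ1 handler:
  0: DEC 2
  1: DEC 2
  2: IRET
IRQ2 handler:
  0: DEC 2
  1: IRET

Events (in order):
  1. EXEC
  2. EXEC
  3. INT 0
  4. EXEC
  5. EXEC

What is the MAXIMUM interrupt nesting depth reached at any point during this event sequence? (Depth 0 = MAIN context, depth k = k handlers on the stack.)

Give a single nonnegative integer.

Answer: 1

Derivation:
Event 1 (EXEC): [MAIN] PC=0: INC 5 -> ACC=5 [depth=0]
Event 2 (EXEC): [MAIN] PC=1: NOP [depth=0]
Event 3 (INT 0): INT 0 arrives: push (MAIN, PC=2), enter IRQ0 at PC=0 (depth now 1) [depth=1]
Event 4 (EXEC): [IRQ0] PC=0: DEC 4 -> ACC=1 [depth=1]
Event 5 (EXEC): [IRQ0] PC=1: INC 4 -> ACC=5 [depth=1]
Max depth observed: 1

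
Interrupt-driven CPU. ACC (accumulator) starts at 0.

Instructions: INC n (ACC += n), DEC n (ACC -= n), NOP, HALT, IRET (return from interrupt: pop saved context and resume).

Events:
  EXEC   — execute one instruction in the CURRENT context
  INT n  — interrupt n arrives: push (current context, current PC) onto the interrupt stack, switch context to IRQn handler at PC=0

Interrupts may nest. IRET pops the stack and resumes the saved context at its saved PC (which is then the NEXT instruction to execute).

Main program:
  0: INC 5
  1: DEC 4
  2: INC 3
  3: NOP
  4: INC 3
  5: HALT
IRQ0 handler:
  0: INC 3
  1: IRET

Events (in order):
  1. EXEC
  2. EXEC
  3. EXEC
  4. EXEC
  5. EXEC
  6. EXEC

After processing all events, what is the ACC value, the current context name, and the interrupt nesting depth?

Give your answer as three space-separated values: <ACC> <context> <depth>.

Answer: 7 MAIN 0

Derivation:
Event 1 (EXEC): [MAIN] PC=0: INC 5 -> ACC=5
Event 2 (EXEC): [MAIN] PC=1: DEC 4 -> ACC=1
Event 3 (EXEC): [MAIN] PC=2: INC 3 -> ACC=4
Event 4 (EXEC): [MAIN] PC=3: NOP
Event 5 (EXEC): [MAIN] PC=4: INC 3 -> ACC=7
Event 6 (EXEC): [MAIN] PC=5: HALT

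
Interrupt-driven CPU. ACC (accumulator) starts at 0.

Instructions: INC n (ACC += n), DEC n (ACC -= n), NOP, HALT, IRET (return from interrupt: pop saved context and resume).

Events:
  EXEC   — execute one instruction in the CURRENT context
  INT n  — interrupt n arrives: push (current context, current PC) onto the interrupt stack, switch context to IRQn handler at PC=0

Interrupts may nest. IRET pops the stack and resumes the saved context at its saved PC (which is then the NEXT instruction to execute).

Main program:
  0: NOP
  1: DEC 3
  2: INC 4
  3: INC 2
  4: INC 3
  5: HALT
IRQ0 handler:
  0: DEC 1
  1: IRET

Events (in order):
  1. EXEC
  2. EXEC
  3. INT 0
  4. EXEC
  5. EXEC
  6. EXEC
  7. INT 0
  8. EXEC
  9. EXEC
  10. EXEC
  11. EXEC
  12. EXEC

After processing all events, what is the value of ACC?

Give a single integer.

Answer: 4

Derivation:
Event 1 (EXEC): [MAIN] PC=0: NOP
Event 2 (EXEC): [MAIN] PC=1: DEC 3 -> ACC=-3
Event 3 (INT 0): INT 0 arrives: push (MAIN, PC=2), enter IRQ0 at PC=0 (depth now 1)
Event 4 (EXEC): [IRQ0] PC=0: DEC 1 -> ACC=-4
Event 5 (EXEC): [IRQ0] PC=1: IRET -> resume MAIN at PC=2 (depth now 0)
Event 6 (EXEC): [MAIN] PC=2: INC 4 -> ACC=0
Event 7 (INT 0): INT 0 arrives: push (MAIN, PC=3), enter IRQ0 at PC=0 (depth now 1)
Event 8 (EXEC): [IRQ0] PC=0: DEC 1 -> ACC=-1
Event 9 (EXEC): [IRQ0] PC=1: IRET -> resume MAIN at PC=3 (depth now 0)
Event 10 (EXEC): [MAIN] PC=3: INC 2 -> ACC=1
Event 11 (EXEC): [MAIN] PC=4: INC 3 -> ACC=4
Event 12 (EXEC): [MAIN] PC=5: HALT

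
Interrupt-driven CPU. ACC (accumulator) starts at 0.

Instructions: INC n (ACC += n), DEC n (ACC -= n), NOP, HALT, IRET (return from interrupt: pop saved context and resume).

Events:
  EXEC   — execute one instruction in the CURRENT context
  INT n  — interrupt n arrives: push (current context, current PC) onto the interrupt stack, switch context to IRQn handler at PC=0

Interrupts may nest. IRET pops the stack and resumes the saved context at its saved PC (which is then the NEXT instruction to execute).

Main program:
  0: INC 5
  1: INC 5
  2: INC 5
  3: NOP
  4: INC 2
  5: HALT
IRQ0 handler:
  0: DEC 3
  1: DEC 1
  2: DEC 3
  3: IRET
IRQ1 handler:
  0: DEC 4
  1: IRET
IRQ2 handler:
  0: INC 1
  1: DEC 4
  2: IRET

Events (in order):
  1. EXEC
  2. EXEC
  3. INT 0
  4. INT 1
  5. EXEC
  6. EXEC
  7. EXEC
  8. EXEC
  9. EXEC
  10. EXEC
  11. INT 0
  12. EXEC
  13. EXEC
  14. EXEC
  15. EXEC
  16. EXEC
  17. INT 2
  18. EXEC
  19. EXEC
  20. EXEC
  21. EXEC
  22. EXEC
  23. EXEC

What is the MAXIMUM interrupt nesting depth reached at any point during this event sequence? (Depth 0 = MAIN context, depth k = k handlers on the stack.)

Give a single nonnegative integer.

Answer: 2

Derivation:
Event 1 (EXEC): [MAIN] PC=0: INC 5 -> ACC=5 [depth=0]
Event 2 (EXEC): [MAIN] PC=1: INC 5 -> ACC=10 [depth=0]
Event 3 (INT 0): INT 0 arrives: push (MAIN, PC=2), enter IRQ0 at PC=0 (depth now 1) [depth=1]
Event 4 (INT 1): INT 1 arrives: push (IRQ0, PC=0), enter IRQ1 at PC=0 (depth now 2) [depth=2]
Event 5 (EXEC): [IRQ1] PC=0: DEC 4 -> ACC=6 [depth=2]
Event 6 (EXEC): [IRQ1] PC=1: IRET -> resume IRQ0 at PC=0 (depth now 1) [depth=1]
Event 7 (EXEC): [IRQ0] PC=0: DEC 3 -> ACC=3 [depth=1]
Event 8 (EXEC): [IRQ0] PC=1: DEC 1 -> ACC=2 [depth=1]
Event 9 (EXEC): [IRQ0] PC=2: DEC 3 -> ACC=-1 [depth=1]
Event 10 (EXEC): [IRQ0] PC=3: IRET -> resume MAIN at PC=2 (depth now 0) [depth=0]
Event 11 (INT 0): INT 0 arrives: push (MAIN, PC=2), enter IRQ0 at PC=0 (depth now 1) [depth=1]
Event 12 (EXEC): [IRQ0] PC=0: DEC 3 -> ACC=-4 [depth=1]
Event 13 (EXEC): [IRQ0] PC=1: DEC 1 -> ACC=-5 [depth=1]
Event 14 (EXEC): [IRQ0] PC=2: DEC 3 -> ACC=-8 [depth=1]
Event 15 (EXEC): [IRQ0] PC=3: IRET -> resume MAIN at PC=2 (depth now 0) [depth=0]
Event 16 (EXEC): [MAIN] PC=2: INC 5 -> ACC=-3 [depth=0]
Event 17 (INT 2): INT 2 arrives: push (MAIN, PC=3), enter IRQ2 at PC=0 (depth now 1) [depth=1]
Event 18 (EXEC): [IRQ2] PC=0: INC 1 -> ACC=-2 [depth=1]
Event 19 (EXEC): [IRQ2] PC=1: DEC 4 -> ACC=-6 [depth=1]
Event 20 (EXEC): [IRQ2] PC=2: IRET -> resume MAIN at PC=3 (depth now 0) [depth=0]
Event 21 (EXEC): [MAIN] PC=3: NOP [depth=0]
Event 22 (EXEC): [MAIN] PC=4: INC 2 -> ACC=-4 [depth=0]
Event 23 (EXEC): [MAIN] PC=5: HALT [depth=0]
Max depth observed: 2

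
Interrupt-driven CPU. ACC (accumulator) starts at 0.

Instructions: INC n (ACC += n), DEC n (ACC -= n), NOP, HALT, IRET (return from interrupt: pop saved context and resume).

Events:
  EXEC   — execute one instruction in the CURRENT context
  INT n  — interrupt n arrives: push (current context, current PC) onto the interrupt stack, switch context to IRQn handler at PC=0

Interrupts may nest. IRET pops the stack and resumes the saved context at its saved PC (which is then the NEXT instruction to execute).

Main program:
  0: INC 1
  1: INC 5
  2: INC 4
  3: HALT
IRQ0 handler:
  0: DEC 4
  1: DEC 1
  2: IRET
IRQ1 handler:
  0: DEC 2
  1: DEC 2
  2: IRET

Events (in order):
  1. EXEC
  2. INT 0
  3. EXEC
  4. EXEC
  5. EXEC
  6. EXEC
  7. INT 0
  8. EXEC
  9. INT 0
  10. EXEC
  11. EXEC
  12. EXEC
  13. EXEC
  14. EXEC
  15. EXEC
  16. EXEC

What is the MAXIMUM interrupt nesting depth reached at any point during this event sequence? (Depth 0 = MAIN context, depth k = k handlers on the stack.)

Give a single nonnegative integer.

Answer: 2

Derivation:
Event 1 (EXEC): [MAIN] PC=0: INC 1 -> ACC=1 [depth=0]
Event 2 (INT 0): INT 0 arrives: push (MAIN, PC=1), enter IRQ0 at PC=0 (depth now 1) [depth=1]
Event 3 (EXEC): [IRQ0] PC=0: DEC 4 -> ACC=-3 [depth=1]
Event 4 (EXEC): [IRQ0] PC=1: DEC 1 -> ACC=-4 [depth=1]
Event 5 (EXEC): [IRQ0] PC=2: IRET -> resume MAIN at PC=1 (depth now 0) [depth=0]
Event 6 (EXEC): [MAIN] PC=1: INC 5 -> ACC=1 [depth=0]
Event 7 (INT 0): INT 0 arrives: push (MAIN, PC=2), enter IRQ0 at PC=0 (depth now 1) [depth=1]
Event 8 (EXEC): [IRQ0] PC=0: DEC 4 -> ACC=-3 [depth=1]
Event 9 (INT 0): INT 0 arrives: push (IRQ0, PC=1), enter IRQ0 at PC=0 (depth now 2) [depth=2]
Event 10 (EXEC): [IRQ0] PC=0: DEC 4 -> ACC=-7 [depth=2]
Event 11 (EXEC): [IRQ0] PC=1: DEC 1 -> ACC=-8 [depth=2]
Event 12 (EXEC): [IRQ0] PC=2: IRET -> resume IRQ0 at PC=1 (depth now 1) [depth=1]
Event 13 (EXEC): [IRQ0] PC=1: DEC 1 -> ACC=-9 [depth=1]
Event 14 (EXEC): [IRQ0] PC=2: IRET -> resume MAIN at PC=2 (depth now 0) [depth=0]
Event 15 (EXEC): [MAIN] PC=2: INC 4 -> ACC=-5 [depth=0]
Event 16 (EXEC): [MAIN] PC=3: HALT [depth=0]
Max depth observed: 2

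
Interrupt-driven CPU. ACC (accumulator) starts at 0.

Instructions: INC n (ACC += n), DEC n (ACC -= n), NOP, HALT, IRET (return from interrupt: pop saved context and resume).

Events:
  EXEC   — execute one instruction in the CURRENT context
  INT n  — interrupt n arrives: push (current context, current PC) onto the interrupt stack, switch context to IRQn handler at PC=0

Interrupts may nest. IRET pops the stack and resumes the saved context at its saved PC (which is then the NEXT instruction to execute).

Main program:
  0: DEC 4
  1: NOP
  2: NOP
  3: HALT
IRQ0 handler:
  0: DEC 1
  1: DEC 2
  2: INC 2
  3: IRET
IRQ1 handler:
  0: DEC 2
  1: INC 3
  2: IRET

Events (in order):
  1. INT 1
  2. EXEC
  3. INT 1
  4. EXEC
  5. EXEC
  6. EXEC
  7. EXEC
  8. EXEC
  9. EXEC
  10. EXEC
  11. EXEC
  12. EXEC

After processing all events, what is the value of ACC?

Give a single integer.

Answer: -2

Derivation:
Event 1 (INT 1): INT 1 arrives: push (MAIN, PC=0), enter IRQ1 at PC=0 (depth now 1)
Event 2 (EXEC): [IRQ1] PC=0: DEC 2 -> ACC=-2
Event 3 (INT 1): INT 1 arrives: push (IRQ1, PC=1), enter IRQ1 at PC=0 (depth now 2)
Event 4 (EXEC): [IRQ1] PC=0: DEC 2 -> ACC=-4
Event 5 (EXEC): [IRQ1] PC=1: INC 3 -> ACC=-1
Event 6 (EXEC): [IRQ1] PC=2: IRET -> resume IRQ1 at PC=1 (depth now 1)
Event 7 (EXEC): [IRQ1] PC=1: INC 3 -> ACC=2
Event 8 (EXEC): [IRQ1] PC=2: IRET -> resume MAIN at PC=0 (depth now 0)
Event 9 (EXEC): [MAIN] PC=0: DEC 4 -> ACC=-2
Event 10 (EXEC): [MAIN] PC=1: NOP
Event 11 (EXEC): [MAIN] PC=2: NOP
Event 12 (EXEC): [MAIN] PC=3: HALT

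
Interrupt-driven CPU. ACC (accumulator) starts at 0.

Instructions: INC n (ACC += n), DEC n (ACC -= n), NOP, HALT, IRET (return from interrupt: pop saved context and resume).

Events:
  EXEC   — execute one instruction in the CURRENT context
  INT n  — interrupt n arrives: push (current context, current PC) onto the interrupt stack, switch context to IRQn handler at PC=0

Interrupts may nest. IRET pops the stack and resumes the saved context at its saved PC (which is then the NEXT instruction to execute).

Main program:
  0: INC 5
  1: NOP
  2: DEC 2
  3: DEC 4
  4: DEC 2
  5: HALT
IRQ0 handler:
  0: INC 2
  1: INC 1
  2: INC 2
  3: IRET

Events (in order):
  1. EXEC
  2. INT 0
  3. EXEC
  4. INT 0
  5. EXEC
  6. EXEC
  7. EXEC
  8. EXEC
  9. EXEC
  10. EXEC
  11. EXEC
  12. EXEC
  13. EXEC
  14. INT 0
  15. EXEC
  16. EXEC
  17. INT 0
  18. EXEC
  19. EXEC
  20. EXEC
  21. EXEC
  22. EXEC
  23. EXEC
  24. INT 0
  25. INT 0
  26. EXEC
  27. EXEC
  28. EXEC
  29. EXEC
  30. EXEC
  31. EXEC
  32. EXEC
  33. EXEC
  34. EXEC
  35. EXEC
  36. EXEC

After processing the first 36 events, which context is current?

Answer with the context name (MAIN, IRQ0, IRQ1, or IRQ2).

Event 1 (EXEC): [MAIN] PC=0: INC 5 -> ACC=5
Event 2 (INT 0): INT 0 arrives: push (MAIN, PC=1), enter IRQ0 at PC=0 (depth now 1)
Event 3 (EXEC): [IRQ0] PC=0: INC 2 -> ACC=7
Event 4 (INT 0): INT 0 arrives: push (IRQ0, PC=1), enter IRQ0 at PC=0 (depth now 2)
Event 5 (EXEC): [IRQ0] PC=0: INC 2 -> ACC=9
Event 6 (EXEC): [IRQ0] PC=1: INC 1 -> ACC=10
Event 7 (EXEC): [IRQ0] PC=2: INC 2 -> ACC=12
Event 8 (EXEC): [IRQ0] PC=3: IRET -> resume IRQ0 at PC=1 (depth now 1)
Event 9 (EXEC): [IRQ0] PC=1: INC 1 -> ACC=13
Event 10 (EXEC): [IRQ0] PC=2: INC 2 -> ACC=15
Event 11 (EXEC): [IRQ0] PC=3: IRET -> resume MAIN at PC=1 (depth now 0)
Event 12 (EXEC): [MAIN] PC=1: NOP
Event 13 (EXEC): [MAIN] PC=2: DEC 2 -> ACC=13
Event 14 (INT 0): INT 0 arrives: push (MAIN, PC=3), enter IRQ0 at PC=0 (depth now 1)
Event 15 (EXEC): [IRQ0] PC=0: INC 2 -> ACC=15
Event 16 (EXEC): [IRQ0] PC=1: INC 1 -> ACC=16
Event 17 (INT 0): INT 0 arrives: push (IRQ0, PC=2), enter IRQ0 at PC=0 (depth now 2)
Event 18 (EXEC): [IRQ0] PC=0: INC 2 -> ACC=18
Event 19 (EXEC): [IRQ0] PC=1: INC 1 -> ACC=19
Event 20 (EXEC): [IRQ0] PC=2: INC 2 -> ACC=21
Event 21 (EXEC): [IRQ0] PC=3: IRET -> resume IRQ0 at PC=2 (depth now 1)
Event 22 (EXEC): [IRQ0] PC=2: INC 2 -> ACC=23
Event 23 (EXEC): [IRQ0] PC=3: IRET -> resume MAIN at PC=3 (depth now 0)
Event 24 (INT 0): INT 0 arrives: push (MAIN, PC=3), enter IRQ0 at PC=0 (depth now 1)
Event 25 (INT 0): INT 0 arrives: push (IRQ0, PC=0), enter IRQ0 at PC=0 (depth now 2)
Event 26 (EXEC): [IRQ0] PC=0: INC 2 -> ACC=25
Event 27 (EXEC): [IRQ0] PC=1: INC 1 -> ACC=26
Event 28 (EXEC): [IRQ0] PC=2: INC 2 -> ACC=28
Event 29 (EXEC): [IRQ0] PC=3: IRET -> resume IRQ0 at PC=0 (depth now 1)
Event 30 (EXEC): [IRQ0] PC=0: INC 2 -> ACC=30
Event 31 (EXEC): [IRQ0] PC=1: INC 1 -> ACC=31
Event 32 (EXEC): [IRQ0] PC=2: INC 2 -> ACC=33
Event 33 (EXEC): [IRQ0] PC=3: IRET -> resume MAIN at PC=3 (depth now 0)
Event 34 (EXEC): [MAIN] PC=3: DEC 4 -> ACC=29
Event 35 (EXEC): [MAIN] PC=4: DEC 2 -> ACC=27
Event 36 (EXEC): [MAIN] PC=5: HALT

Answer: MAIN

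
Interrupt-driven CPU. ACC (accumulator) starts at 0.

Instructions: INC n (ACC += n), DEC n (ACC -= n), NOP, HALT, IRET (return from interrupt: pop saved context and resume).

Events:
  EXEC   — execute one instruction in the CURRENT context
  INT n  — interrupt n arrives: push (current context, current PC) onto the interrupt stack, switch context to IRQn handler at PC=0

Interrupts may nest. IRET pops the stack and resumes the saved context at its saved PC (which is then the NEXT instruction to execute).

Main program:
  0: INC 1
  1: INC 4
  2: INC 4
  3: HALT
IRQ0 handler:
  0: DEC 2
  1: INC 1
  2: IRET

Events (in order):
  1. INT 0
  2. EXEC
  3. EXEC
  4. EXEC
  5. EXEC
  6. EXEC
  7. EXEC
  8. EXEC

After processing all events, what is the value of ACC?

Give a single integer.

Answer: 8

Derivation:
Event 1 (INT 0): INT 0 arrives: push (MAIN, PC=0), enter IRQ0 at PC=0 (depth now 1)
Event 2 (EXEC): [IRQ0] PC=0: DEC 2 -> ACC=-2
Event 3 (EXEC): [IRQ0] PC=1: INC 1 -> ACC=-1
Event 4 (EXEC): [IRQ0] PC=2: IRET -> resume MAIN at PC=0 (depth now 0)
Event 5 (EXEC): [MAIN] PC=0: INC 1 -> ACC=0
Event 6 (EXEC): [MAIN] PC=1: INC 4 -> ACC=4
Event 7 (EXEC): [MAIN] PC=2: INC 4 -> ACC=8
Event 8 (EXEC): [MAIN] PC=3: HALT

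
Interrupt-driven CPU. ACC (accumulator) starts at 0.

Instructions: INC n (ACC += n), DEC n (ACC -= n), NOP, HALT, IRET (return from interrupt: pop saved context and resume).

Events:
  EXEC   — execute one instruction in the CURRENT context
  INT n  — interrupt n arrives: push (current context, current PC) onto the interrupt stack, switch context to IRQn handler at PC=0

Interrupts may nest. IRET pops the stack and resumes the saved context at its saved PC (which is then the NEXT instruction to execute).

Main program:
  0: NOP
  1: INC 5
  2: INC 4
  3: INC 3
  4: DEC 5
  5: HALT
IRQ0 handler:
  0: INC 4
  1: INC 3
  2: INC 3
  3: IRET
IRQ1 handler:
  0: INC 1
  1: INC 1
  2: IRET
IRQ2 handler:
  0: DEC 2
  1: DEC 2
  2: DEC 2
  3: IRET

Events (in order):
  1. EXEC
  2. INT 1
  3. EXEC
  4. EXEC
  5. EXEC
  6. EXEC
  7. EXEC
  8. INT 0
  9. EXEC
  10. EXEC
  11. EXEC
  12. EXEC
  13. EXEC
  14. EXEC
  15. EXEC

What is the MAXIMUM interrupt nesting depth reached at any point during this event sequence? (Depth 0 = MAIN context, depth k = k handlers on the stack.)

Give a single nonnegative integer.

Answer: 1

Derivation:
Event 1 (EXEC): [MAIN] PC=0: NOP [depth=0]
Event 2 (INT 1): INT 1 arrives: push (MAIN, PC=1), enter IRQ1 at PC=0 (depth now 1) [depth=1]
Event 3 (EXEC): [IRQ1] PC=0: INC 1 -> ACC=1 [depth=1]
Event 4 (EXEC): [IRQ1] PC=1: INC 1 -> ACC=2 [depth=1]
Event 5 (EXEC): [IRQ1] PC=2: IRET -> resume MAIN at PC=1 (depth now 0) [depth=0]
Event 6 (EXEC): [MAIN] PC=1: INC 5 -> ACC=7 [depth=0]
Event 7 (EXEC): [MAIN] PC=2: INC 4 -> ACC=11 [depth=0]
Event 8 (INT 0): INT 0 arrives: push (MAIN, PC=3), enter IRQ0 at PC=0 (depth now 1) [depth=1]
Event 9 (EXEC): [IRQ0] PC=0: INC 4 -> ACC=15 [depth=1]
Event 10 (EXEC): [IRQ0] PC=1: INC 3 -> ACC=18 [depth=1]
Event 11 (EXEC): [IRQ0] PC=2: INC 3 -> ACC=21 [depth=1]
Event 12 (EXEC): [IRQ0] PC=3: IRET -> resume MAIN at PC=3 (depth now 0) [depth=0]
Event 13 (EXEC): [MAIN] PC=3: INC 3 -> ACC=24 [depth=0]
Event 14 (EXEC): [MAIN] PC=4: DEC 5 -> ACC=19 [depth=0]
Event 15 (EXEC): [MAIN] PC=5: HALT [depth=0]
Max depth observed: 1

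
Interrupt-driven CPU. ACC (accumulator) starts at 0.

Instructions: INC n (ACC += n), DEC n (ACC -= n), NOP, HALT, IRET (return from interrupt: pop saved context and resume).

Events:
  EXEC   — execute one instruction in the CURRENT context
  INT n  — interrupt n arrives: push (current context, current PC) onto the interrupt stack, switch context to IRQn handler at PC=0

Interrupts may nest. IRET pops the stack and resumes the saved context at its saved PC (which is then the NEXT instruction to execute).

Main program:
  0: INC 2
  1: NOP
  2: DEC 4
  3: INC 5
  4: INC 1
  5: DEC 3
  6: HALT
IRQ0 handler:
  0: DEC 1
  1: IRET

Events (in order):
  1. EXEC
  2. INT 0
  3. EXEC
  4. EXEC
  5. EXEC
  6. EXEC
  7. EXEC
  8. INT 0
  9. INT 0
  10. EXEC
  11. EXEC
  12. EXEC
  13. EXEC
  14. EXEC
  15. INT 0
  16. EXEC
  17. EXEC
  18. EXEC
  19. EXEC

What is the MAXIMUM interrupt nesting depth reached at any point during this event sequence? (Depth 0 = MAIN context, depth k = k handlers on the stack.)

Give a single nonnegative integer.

Event 1 (EXEC): [MAIN] PC=0: INC 2 -> ACC=2 [depth=0]
Event 2 (INT 0): INT 0 arrives: push (MAIN, PC=1), enter IRQ0 at PC=0 (depth now 1) [depth=1]
Event 3 (EXEC): [IRQ0] PC=0: DEC 1 -> ACC=1 [depth=1]
Event 4 (EXEC): [IRQ0] PC=1: IRET -> resume MAIN at PC=1 (depth now 0) [depth=0]
Event 5 (EXEC): [MAIN] PC=1: NOP [depth=0]
Event 6 (EXEC): [MAIN] PC=2: DEC 4 -> ACC=-3 [depth=0]
Event 7 (EXEC): [MAIN] PC=3: INC 5 -> ACC=2 [depth=0]
Event 8 (INT 0): INT 0 arrives: push (MAIN, PC=4), enter IRQ0 at PC=0 (depth now 1) [depth=1]
Event 9 (INT 0): INT 0 arrives: push (IRQ0, PC=0), enter IRQ0 at PC=0 (depth now 2) [depth=2]
Event 10 (EXEC): [IRQ0] PC=0: DEC 1 -> ACC=1 [depth=2]
Event 11 (EXEC): [IRQ0] PC=1: IRET -> resume IRQ0 at PC=0 (depth now 1) [depth=1]
Event 12 (EXEC): [IRQ0] PC=0: DEC 1 -> ACC=0 [depth=1]
Event 13 (EXEC): [IRQ0] PC=1: IRET -> resume MAIN at PC=4 (depth now 0) [depth=0]
Event 14 (EXEC): [MAIN] PC=4: INC 1 -> ACC=1 [depth=0]
Event 15 (INT 0): INT 0 arrives: push (MAIN, PC=5), enter IRQ0 at PC=0 (depth now 1) [depth=1]
Event 16 (EXEC): [IRQ0] PC=0: DEC 1 -> ACC=0 [depth=1]
Event 17 (EXEC): [IRQ0] PC=1: IRET -> resume MAIN at PC=5 (depth now 0) [depth=0]
Event 18 (EXEC): [MAIN] PC=5: DEC 3 -> ACC=-3 [depth=0]
Event 19 (EXEC): [MAIN] PC=6: HALT [depth=0]
Max depth observed: 2

Answer: 2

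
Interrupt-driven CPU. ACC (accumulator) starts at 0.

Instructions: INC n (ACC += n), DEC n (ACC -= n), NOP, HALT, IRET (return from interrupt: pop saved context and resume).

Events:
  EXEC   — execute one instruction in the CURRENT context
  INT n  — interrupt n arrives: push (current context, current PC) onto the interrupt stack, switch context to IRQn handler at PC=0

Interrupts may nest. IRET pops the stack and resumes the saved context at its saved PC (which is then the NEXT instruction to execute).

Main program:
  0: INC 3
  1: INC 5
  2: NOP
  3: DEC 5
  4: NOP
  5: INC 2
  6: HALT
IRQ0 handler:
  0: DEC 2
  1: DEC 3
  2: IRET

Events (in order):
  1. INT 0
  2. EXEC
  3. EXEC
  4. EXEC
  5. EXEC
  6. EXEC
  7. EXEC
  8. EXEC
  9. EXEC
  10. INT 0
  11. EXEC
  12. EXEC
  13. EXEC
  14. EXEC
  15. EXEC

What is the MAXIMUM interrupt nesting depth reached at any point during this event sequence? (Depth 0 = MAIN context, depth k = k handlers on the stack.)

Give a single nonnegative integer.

Event 1 (INT 0): INT 0 arrives: push (MAIN, PC=0), enter IRQ0 at PC=0 (depth now 1) [depth=1]
Event 2 (EXEC): [IRQ0] PC=0: DEC 2 -> ACC=-2 [depth=1]
Event 3 (EXEC): [IRQ0] PC=1: DEC 3 -> ACC=-5 [depth=1]
Event 4 (EXEC): [IRQ0] PC=2: IRET -> resume MAIN at PC=0 (depth now 0) [depth=0]
Event 5 (EXEC): [MAIN] PC=0: INC 3 -> ACC=-2 [depth=0]
Event 6 (EXEC): [MAIN] PC=1: INC 5 -> ACC=3 [depth=0]
Event 7 (EXEC): [MAIN] PC=2: NOP [depth=0]
Event 8 (EXEC): [MAIN] PC=3: DEC 5 -> ACC=-2 [depth=0]
Event 9 (EXEC): [MAIN] PC=4: NOP [depth=0]
Event 10 (INT 0): INT 0 arrives: push (MAIN, PC=5), enter IRQ0 at PC=0 (depth now 1) [depth=1]
Event 11 (EXEC): [IRQ0] PC=0: DEC 2 -> ACC=-4 [depth=1]
Event 12 (EXEC): [IRQ0] PC=1: DEC 3 -> ACC=-7 [depth=1]
Event 13 (EXEC): [IRQ0] PC=2: IRET -> resume MAIN at PC=5 (depth now 0) [depth=0]
Event 14 (EXEC): [MAIN] PC=5: INC 2 -> ACC=-5 [depth=0]
Event 15 (EXEC): [MAIN] PC=6: HALT [depth=0]
Max depth observed: 1

Answer: 1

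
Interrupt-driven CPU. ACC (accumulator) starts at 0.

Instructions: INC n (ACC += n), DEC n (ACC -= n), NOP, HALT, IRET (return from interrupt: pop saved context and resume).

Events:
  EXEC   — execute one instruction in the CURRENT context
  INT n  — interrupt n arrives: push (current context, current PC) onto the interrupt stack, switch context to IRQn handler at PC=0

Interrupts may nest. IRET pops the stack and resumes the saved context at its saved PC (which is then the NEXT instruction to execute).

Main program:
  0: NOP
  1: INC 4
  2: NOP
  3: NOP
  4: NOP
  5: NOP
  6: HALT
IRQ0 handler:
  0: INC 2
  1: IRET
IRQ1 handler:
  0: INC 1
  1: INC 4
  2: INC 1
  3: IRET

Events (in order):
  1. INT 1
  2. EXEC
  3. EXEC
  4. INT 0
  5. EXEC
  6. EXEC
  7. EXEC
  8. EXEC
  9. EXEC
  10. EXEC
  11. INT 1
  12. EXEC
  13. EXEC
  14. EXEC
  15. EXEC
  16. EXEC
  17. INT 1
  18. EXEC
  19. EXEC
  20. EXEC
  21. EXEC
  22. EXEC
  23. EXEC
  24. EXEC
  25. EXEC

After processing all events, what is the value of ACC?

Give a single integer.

Event 1 (INT 1): INT 1 arrives: push (MAIN, PC=0), enter IRQ1 at PC=0 (depth now 1)
Event 2 (EXEC): [IRQ1] PC=0: INC 1 -> ACC=1
Event 3 (EXEC): [IRQ1] PC=1: INC 4 -> ACC=5
Event 4 (INT 0): INT 0 arrives: push (IRQ1, PC=2), enter IRQ0 at PC=0 (depth now 2)
Event 5 (EXEC): [IRQ0] PC=0: INC 2 -> ACC=7
Event 6 (EXEC): [IRQ0] PC=1: IRET -> resume IRQ1 at PC=2 (depth now 1)
Event 7 (EXEC): [IRQ1] PC=2: INC 1 -> ACC=8
Event 8 (EXEC): [IRQ1] PC=3: IRET -> resume MAIN at PC=0 (depth now 0)
Event 9 (EXEC): [MAIN] PC=0: NOP
Event 10 (EXEC): [MAIN] PC=1: INC 4 -> ACC=12
Event 11 (INT 1): INT 1 arrives: push (MAIN, PC=2), enter IRQ1 at PC=0 (depth now 1)
Event 12 (EXEC): [IRQ1] PC=0: INC 1 -> ACC=13
Event 13 (EXEC): [IRQ1] PC=1: INC 4 -> ACC=17
Event 14 (EXEC): [IRQ1] PC=2: INC 1 -> ACC=18
Event 15 (EXEC): [IRQ1] PC=3: IRET -> resume MAIN at PC=2 (depth now 0)
Event 16 (EXEC): [MAIN] PC=2: NOP
Event 17 (INT 1): INT 1 arrives: push (MAIN, PC=3), enter IRQ1 at PC=0 (depth now 1)
Event 18 (EXEC): [IRQ1] PC=0: INC 1 -> ACC=19
Event 19 (EXEC): [IRQ1] PC=1: INC 4 -> ACC=23
Event 20 (EXEC): [IRQ1] PC=2: INC 1 -> ACC=24
Event 21 (EXEC): [IRQ1] PC=3: IRET -> resume MAIN at PC=3 (depth now 0)
Event 22 (EXEC): [MAIN] PC=3: NOP
Event 23 (EXEC): [MAIN] PC=4: NOP
Event 24 (EXEC): [MAIN] PC=5: NOP
Event 25 (EXEC): [MAIN] PC=6: HALT

Answer: 24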